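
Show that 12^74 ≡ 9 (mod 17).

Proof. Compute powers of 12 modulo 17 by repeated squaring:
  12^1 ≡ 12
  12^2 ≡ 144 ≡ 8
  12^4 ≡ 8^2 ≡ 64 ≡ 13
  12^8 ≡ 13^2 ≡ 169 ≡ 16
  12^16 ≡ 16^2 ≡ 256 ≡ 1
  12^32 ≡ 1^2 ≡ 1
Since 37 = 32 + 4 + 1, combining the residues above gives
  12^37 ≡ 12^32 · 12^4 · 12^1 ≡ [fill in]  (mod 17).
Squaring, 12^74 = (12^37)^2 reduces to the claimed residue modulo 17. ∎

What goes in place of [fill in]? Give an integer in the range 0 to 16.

3

12^32 · 12^4 · 12^1 ≡ 1 · 13 · 12 = 156.
156 mod 17 = 3, so 12^37 ≡ 3 (mod 17).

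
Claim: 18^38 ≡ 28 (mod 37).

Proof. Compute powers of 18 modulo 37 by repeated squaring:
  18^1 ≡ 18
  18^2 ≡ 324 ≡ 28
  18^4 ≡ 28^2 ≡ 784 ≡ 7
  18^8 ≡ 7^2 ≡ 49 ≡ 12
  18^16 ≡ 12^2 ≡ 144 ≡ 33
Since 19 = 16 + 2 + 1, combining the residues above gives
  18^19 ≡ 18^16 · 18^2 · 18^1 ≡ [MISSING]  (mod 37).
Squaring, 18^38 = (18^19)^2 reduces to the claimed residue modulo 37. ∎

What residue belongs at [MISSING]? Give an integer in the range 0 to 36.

19

Multiply the listed residues: 33 · 28 · 18 = 924 → 16632.
Reducing modulo 37: 16632 = 449·37 + 19, so 18^19 ≡ 19.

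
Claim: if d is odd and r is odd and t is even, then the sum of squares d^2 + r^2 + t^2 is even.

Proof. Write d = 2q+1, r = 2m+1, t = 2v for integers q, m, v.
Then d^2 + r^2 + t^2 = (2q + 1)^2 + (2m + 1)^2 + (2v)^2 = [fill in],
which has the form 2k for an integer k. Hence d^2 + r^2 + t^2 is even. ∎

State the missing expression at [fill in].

(2q + 1)^2 + (2m + 1)^2 + (2v)^2 = 4m^2 + 4m + 4q^2 + 4q + 4v^2 + 2
= 2(2m^2 + 2m + 2q^2 + 2q + 2v^2 + 1).
Since 2m^2 + 2m + 2q^2 + 2q + 2v^2 + 1 is an integer, the sum of squares is of the form 2k for an integer k.

2(2m^2 + 2m + 2q^2 + 2q + 2v^2 + 1)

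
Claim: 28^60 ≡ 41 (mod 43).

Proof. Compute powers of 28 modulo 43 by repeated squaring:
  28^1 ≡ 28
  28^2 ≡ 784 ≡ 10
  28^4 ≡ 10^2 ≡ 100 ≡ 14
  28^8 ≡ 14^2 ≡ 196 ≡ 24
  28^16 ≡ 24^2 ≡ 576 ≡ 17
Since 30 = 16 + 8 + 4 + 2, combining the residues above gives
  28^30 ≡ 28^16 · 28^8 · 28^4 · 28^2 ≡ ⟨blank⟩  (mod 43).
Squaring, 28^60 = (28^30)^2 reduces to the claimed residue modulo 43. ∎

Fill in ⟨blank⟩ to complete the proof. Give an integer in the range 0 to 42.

28^16 · 28^8 · 28^4 · 28^2 ≡ 17 · 24 · 14 · 10 = 57120.
57120 mod 43 = 16, so 28^30 ≡ 16 (mod 43).

16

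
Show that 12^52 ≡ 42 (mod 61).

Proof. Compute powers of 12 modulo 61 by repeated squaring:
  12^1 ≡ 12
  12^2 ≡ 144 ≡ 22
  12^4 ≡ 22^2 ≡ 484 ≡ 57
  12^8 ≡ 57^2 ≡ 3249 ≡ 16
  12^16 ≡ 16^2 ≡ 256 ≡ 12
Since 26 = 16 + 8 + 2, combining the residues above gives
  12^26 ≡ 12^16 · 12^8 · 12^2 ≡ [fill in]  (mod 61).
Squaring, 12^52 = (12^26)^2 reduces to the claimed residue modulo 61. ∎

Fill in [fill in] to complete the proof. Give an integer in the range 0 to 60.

12^16 · 12^8 · 12^2 ≡ 12 · 16 · 22 = 4224.
4224 mod 61 = 15, so 12^26 ≡ 15 (mod 61).

15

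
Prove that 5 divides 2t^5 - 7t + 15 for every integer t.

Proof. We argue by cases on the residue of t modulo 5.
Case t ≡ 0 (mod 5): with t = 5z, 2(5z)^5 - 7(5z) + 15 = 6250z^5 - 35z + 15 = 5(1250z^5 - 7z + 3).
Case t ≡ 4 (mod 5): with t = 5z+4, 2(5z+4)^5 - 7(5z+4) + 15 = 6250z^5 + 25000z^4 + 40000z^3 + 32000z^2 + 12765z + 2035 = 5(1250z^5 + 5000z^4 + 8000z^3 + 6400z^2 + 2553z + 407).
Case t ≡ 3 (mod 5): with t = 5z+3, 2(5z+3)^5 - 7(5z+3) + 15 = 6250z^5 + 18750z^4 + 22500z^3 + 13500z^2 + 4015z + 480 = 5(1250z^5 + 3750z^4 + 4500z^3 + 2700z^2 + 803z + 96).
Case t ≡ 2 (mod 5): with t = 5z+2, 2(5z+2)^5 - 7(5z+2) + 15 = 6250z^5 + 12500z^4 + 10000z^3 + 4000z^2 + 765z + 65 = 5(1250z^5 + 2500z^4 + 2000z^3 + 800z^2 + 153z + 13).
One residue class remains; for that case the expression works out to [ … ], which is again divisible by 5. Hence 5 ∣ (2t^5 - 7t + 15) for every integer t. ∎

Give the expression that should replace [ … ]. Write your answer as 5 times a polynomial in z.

5(1250z^5 + 1250z^4 + 500z^3 + 100z^2 + 3z + 2)

Only t ≡ 1 (mod 5) is unaccounted for. Put t = 5z+1:
2(5z+1)^5 - 7(5z+1) + 15 expands to 6250z^5 + 6250z^4 + 2500z^3 + 500z^2 + 15z + 10,
and factoring out 5 leaves 5(1250z^5 + 1250z^4 + 500z^3 + 100z^2 + 3z + 2).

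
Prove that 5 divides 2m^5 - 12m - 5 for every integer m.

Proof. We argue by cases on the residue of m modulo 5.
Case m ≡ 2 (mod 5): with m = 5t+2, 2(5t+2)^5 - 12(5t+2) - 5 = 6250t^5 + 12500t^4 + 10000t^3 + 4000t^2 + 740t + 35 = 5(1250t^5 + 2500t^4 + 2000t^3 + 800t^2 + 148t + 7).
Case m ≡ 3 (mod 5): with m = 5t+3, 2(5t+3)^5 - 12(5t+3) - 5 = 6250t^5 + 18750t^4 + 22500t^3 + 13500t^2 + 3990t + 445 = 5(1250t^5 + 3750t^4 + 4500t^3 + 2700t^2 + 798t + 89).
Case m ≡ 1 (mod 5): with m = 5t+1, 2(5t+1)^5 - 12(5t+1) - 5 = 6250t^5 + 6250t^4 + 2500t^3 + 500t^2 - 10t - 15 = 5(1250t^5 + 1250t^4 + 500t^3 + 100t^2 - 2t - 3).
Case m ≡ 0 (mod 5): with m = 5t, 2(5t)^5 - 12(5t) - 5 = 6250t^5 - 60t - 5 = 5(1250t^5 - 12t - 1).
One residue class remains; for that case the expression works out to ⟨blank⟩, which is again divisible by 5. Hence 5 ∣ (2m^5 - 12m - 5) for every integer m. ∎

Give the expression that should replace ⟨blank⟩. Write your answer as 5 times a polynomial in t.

5(1250t^5 + 5000t^4 + 8000t^3 + 6400t^2 + 2548t + 399)

The residues treated are {2, 3, 1, 0}, so the missing case is m ≡ 4 (mod 5); write m = 5t+4.
Then 2(5t+4)^5 - 12(5t+4) - 5 = 6250t^5 + 25000t^4 + 40000t^3 + 32000t^2 + 12740t + 1995 = 5(1250t^5 + 5000t^4 + 8000t^3 + 6400t^2 + 2548t + 399).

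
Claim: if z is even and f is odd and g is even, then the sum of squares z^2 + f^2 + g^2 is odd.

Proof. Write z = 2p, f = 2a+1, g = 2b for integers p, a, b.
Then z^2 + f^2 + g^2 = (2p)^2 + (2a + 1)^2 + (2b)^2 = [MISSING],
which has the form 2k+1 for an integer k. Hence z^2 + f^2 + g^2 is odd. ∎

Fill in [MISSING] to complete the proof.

2(2a^2 + 2a + 2b^2 + 2p^2) + 1

Expanding: (2p)^2 + (2a + 1)^2 + (2b)^2 = 4a^2 + 4a + 4b^2 + 4p^2 + 1.
Every term except the constant is even, so this is 2(2a^2 + 2a + 2b^2 + 2p^2) + 1,
and 2a^2 + 2a + 2b^2 + 2p^2 ∈ ℤ gives the required form.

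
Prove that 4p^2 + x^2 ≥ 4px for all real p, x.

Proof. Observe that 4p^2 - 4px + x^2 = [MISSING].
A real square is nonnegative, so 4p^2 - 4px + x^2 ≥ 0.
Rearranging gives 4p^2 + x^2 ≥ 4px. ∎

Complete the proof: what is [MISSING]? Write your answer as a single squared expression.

4p^2 - 4px + x^2 is a perfect-square trinomial: the outer terms are (2p)^2 and (x)^2, and the cross term is -2·2p·x.
So 4p^2 - 4px + x^2 = (2p - x)^2 ≥ 0.

(2p - x)^2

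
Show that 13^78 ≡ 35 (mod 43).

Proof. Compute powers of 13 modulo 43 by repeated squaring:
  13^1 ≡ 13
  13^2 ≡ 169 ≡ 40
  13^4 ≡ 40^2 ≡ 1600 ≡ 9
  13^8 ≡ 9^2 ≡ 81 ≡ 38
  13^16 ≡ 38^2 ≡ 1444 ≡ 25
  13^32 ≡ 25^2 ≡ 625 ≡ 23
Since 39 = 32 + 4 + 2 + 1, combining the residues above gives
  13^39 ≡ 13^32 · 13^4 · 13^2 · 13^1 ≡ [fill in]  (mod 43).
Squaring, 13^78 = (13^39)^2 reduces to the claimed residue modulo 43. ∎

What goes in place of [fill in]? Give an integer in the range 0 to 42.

11

Multiply the listed residues: 23 · 9 · 40 · 13 = 207 → 8280 → 107640.
Reducing modulo 43: 107640 = 2503·43 + 11, so 13^39 ≡ 11.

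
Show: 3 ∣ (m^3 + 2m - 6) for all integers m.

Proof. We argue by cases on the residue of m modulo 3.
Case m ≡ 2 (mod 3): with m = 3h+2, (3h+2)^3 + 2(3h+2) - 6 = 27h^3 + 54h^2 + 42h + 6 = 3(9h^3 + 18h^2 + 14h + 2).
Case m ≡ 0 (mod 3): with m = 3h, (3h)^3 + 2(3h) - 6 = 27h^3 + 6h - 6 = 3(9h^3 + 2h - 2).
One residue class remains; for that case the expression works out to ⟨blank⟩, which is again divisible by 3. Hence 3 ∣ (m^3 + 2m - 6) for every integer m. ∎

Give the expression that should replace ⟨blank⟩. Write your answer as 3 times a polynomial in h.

3(9h^3 + 9h^2 + 5h - 1)

The residues treated are {2, 0}, so the missing case is m ≡ 1 (mod 3); write m = 3h+1.
Then (3h+1)^3 + 2(3h+1) - 6 = 27h^3 + 27h^2 + 15h - 3 = 3(9h^3 + 9h^2 + 5h - 1).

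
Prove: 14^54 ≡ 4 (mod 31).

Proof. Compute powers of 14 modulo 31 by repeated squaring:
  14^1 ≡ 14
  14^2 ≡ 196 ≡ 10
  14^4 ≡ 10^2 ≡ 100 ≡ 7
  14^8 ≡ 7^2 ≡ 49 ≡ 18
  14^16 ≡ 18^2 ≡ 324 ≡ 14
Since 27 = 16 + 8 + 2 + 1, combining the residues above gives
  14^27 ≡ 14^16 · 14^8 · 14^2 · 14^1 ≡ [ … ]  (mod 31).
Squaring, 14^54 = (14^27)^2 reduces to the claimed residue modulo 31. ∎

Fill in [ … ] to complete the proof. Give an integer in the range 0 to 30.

2

14^16 · 14^8 · 14^2 · 14^1 ≡ 14 · 18 · 10 · 14 = 35280.
35280 mod 31 = 2, so 14^27 ≡ 2 (mod 31).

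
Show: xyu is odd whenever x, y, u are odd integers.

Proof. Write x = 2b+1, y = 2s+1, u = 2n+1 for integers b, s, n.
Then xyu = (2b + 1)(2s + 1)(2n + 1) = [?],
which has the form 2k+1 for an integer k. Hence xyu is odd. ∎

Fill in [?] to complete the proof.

Expanding: (2b + 1)(2s + 1)(2n + 1) = 8bns + 4bn + 4bs + 2b + 4ns + 2n + 2s + 1.
Every term except the constant is even, so this is 2(4bns + 2bn + 2bs + b + 2ns + n + s) + 1,
and 4bns + 2bn + 2bs + b + 2ns + n + s ∈ ℤ gives the required form.

2(4bns + 2bn + 2bs + b + 2ns + n + s) + 1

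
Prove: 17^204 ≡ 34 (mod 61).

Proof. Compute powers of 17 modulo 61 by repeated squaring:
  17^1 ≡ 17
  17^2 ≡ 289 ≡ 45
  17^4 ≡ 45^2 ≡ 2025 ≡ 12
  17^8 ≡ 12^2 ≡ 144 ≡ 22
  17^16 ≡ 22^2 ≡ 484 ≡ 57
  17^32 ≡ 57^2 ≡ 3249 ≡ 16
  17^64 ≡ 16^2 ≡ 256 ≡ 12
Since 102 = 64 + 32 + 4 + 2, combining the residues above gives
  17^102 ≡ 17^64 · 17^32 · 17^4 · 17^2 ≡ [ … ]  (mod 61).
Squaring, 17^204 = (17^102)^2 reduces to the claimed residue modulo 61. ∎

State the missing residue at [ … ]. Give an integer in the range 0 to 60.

Multiply the listed residues: 12 · 16 · 12 · 45 = 192 → 2304 → 103680.
Reducing modulo 61: 103680 = 1699·61 + 41, so 17^102 ≡ 41.

41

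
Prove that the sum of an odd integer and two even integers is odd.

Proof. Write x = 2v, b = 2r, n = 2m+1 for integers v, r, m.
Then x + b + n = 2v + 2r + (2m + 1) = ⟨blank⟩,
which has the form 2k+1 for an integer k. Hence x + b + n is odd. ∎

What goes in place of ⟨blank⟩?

2(m + r + v) + 1

2v + 2r + (2m + 1) = 2m + 2r + 2v + 1
= 2(m + r + v) + 1.
Since m + r + v is an integer, the sum is of the form 2k+1 for an integer k.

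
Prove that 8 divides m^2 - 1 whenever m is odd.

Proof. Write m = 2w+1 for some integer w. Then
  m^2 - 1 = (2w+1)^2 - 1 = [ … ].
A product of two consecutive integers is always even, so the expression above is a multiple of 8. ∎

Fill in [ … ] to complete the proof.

4w(w + 1)

(2w+1)^2 - 1 = 4w^2 + 4w + 1 - 1 = 4w^2 + 4w = 4w(w+1).
Since w and w+1 are consecutive, w(w+1) is even, and 4·(even) is a multiple of 8.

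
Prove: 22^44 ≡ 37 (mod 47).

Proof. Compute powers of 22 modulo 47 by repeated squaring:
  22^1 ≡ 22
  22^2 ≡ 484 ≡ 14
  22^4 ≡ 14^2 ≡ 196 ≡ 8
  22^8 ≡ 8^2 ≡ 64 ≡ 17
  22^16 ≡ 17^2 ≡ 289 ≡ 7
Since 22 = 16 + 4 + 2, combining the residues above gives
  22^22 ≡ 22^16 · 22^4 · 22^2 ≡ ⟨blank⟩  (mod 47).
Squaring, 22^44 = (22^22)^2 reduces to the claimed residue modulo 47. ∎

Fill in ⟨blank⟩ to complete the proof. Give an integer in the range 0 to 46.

22^16 · 22^4 · 22^2 ≡ 7 · 8 · 14 = 784.
784 mod 47 = 32, so 22^22 ≡ 32 (mod 47).

32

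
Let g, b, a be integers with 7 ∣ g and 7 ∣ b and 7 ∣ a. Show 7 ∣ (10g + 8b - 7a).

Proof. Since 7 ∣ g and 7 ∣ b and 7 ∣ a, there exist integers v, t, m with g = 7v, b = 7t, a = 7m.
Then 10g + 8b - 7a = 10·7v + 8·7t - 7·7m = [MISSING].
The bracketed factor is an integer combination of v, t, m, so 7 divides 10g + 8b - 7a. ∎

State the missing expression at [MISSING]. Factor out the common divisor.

Each term has a factor of 7: 10·7v + 8·7t - 7·7m = 7·(-7m + 8t + 10v).
Since -7m + 8t + 10v is an integer, 7 ∣ (10g + 8b - 7a).

7(-7m + 8t + 10v)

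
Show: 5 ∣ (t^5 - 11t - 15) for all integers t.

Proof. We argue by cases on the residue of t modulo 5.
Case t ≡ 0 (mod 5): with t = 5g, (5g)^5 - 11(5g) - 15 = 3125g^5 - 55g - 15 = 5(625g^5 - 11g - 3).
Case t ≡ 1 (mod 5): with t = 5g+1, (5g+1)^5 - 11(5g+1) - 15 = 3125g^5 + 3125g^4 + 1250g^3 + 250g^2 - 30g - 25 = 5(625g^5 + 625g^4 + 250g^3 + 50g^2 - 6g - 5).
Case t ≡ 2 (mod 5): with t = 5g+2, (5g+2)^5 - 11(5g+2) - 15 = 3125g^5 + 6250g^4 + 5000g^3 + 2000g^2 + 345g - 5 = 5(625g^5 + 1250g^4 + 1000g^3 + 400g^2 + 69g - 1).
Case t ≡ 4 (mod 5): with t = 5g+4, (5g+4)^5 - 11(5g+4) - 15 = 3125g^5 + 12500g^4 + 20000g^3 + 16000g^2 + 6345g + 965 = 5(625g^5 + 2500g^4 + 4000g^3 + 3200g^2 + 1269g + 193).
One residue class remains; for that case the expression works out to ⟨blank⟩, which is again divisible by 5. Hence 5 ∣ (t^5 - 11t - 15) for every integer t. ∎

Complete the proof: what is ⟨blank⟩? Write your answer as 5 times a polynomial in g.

Only t ≡ 3 (mod 5) is unaccounted for. Put t = 5g+3:
(5g+3)^5 - 11(5g+3) - 15 expands to 3125g^5 + 9375g^4 + 11250g^3 + 6750g^2 + 1970g + 195,
and factoring out 5 leaves 5(625g^5 + 1875g^4 + 2250g^3 + 1350g^2 + 394g + 39).

5(625g^5 + 1875g^4 + 2250g^3 + 1350g^2 + 394g + 39)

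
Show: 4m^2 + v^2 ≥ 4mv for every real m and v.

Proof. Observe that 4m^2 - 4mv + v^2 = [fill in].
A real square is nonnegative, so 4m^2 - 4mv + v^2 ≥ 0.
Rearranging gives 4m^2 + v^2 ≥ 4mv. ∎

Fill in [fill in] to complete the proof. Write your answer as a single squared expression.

The leading and trailing coefficients are 2^2 and 1^2, and 4 = 2·2·1, so the trinomial is (2m - v)^2.
Hence 4m^2 - 4mv + v^2 ≥ 0.

(2m - v)^2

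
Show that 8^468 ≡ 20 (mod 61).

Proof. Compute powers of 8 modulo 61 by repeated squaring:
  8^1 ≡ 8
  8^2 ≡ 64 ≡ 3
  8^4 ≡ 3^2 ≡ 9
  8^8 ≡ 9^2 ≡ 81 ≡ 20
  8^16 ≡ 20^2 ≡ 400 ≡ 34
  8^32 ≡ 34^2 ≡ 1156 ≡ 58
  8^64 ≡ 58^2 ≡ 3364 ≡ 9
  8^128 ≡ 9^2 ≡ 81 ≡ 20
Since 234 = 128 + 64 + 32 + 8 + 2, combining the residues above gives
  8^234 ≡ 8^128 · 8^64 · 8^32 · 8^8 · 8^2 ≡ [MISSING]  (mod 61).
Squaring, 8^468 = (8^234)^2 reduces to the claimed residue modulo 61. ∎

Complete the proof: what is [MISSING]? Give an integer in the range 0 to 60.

8^128 · 8^64 · 8^32 · 8^8 · 8^2 ≡ 20 · 9 · 58 · 20 · 3 = 626400.
626400 mod 61 = 52, so 8^234 ≡ 52 (mod 61).

52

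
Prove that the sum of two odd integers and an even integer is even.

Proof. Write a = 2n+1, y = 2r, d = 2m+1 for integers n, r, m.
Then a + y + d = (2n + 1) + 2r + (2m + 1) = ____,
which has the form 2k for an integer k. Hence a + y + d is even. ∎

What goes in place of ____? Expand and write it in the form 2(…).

(2n + 1) + 2r + (2m + 1) = 2m + 2n + 2r + 2
= 2(m + n + r + 1).
Since m + n + r + 1 is an integer, the sum is of the form 2k for an integer k.

2(m + n + r + 1)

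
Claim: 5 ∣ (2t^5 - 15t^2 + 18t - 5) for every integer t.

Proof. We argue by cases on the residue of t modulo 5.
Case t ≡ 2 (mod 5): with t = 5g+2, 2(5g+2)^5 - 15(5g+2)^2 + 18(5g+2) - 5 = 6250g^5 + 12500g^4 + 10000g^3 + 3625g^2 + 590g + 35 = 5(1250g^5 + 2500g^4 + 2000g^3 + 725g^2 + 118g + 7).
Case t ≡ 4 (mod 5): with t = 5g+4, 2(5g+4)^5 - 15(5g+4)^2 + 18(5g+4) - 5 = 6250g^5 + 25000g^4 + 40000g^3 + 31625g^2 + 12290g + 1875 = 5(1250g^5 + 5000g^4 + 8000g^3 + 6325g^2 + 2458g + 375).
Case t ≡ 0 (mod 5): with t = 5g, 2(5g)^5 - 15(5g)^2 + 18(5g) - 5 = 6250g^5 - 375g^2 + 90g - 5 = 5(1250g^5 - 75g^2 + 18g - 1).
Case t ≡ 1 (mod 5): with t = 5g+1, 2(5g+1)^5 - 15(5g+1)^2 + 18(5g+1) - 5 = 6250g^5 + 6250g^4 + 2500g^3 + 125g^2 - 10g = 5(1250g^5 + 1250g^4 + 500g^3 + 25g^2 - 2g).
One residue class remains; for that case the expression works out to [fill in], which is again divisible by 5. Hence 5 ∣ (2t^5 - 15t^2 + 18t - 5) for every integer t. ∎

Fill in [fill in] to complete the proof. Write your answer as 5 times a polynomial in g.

Only t ≡ 3 (mod 5) is unaccounted for. Put t = 5g+3:
2(5g+3)^5 - 15(5g+3)^2 + 18(5g+3) - 5 expands to 6250g^5 + 18750g^4 + 22500g^3 + 13125g^2 + 3690g + 400,
and factoring out 5 leaves 5(1250g^5 + 3750g^4 + 4500g^3 + 2625g^2 + 738g + 80).

5(1250g^5 + 3750g^4 + 4500g^3 + 2625g^2 + 738g + 80)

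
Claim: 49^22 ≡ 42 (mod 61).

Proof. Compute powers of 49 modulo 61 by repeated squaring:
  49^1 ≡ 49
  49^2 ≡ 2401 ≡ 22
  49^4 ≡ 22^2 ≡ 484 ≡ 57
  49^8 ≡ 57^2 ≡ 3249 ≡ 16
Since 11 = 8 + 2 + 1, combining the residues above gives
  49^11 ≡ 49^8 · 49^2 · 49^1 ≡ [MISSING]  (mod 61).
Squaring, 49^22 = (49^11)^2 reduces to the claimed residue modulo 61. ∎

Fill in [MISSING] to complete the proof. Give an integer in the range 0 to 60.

49^8 · 49^2 · 49^1 ≡ 16 · 22 · 49 = 17248.
17248 mod 61 = 46, so 49^11 ≡ 46 (mod 61).

46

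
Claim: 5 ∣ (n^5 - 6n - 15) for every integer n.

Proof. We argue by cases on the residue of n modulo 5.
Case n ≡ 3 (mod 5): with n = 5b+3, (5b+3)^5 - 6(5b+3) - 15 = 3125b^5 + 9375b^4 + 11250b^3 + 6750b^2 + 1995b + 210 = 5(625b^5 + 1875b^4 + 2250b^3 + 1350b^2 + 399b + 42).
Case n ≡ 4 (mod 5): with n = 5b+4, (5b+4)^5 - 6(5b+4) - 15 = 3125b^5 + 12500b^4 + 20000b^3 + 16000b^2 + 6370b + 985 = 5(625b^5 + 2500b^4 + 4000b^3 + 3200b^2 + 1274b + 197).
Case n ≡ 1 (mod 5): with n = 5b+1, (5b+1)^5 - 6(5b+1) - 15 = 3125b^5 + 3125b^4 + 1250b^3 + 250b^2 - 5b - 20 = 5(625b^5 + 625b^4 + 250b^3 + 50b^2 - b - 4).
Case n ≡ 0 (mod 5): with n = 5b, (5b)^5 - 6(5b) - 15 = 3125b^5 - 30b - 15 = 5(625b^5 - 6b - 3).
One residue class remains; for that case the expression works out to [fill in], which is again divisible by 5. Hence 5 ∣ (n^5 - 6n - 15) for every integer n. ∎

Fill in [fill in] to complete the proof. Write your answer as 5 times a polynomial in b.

The residues treated are {3, 4, 1, 0}, so the missing case is n ≡ 2 (mod 5); write n = 5b+2.
Then (5b+2)^5 - 6(5b+2) - 15 = 3125b^5 + 6250b^4 + 5000b^3 + 2000b^2 + 370b + 5 = 5(625b^5 + 1250b^4 + 1000b^3 + 400b^2 + 74b + 1).

5(625b^5 + 1250b^4 + 1000b^3 + 400b^2 + 74b + 1)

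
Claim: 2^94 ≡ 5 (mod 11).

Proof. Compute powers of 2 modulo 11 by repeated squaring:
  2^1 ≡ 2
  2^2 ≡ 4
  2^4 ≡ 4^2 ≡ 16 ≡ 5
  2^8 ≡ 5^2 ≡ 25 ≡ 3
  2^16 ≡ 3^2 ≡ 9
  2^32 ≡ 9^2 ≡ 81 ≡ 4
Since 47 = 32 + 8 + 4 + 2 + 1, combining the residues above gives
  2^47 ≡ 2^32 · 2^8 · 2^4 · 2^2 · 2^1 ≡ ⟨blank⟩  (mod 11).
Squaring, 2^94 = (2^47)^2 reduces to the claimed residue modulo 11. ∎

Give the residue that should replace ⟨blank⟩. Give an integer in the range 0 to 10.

7

2^32 · 2^8 · 2^4 · 2^2 · 2^1 ≡ 4 · 3 · 5 · 4 · 2 = 480.
480 mod 11 = 7, so 2^47 ≡ 7 (mod 11).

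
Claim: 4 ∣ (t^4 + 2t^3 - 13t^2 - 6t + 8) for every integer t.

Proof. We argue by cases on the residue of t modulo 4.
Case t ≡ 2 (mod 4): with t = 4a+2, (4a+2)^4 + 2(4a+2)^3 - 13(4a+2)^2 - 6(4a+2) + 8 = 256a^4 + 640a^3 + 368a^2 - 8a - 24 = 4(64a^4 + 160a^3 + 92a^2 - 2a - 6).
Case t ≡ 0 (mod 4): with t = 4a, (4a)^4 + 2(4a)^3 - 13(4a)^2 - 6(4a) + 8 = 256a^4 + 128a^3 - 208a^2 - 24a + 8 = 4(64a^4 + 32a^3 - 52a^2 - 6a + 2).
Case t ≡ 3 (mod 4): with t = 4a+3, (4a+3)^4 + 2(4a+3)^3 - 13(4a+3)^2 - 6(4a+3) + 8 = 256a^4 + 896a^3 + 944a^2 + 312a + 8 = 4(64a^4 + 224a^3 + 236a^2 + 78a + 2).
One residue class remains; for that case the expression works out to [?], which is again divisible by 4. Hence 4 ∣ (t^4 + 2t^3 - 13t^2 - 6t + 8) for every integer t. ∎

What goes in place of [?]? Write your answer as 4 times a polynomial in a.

4(64a^4 + 96a^3 - 4a^2 - 22a - 2)

The residues treated are {2, 0, 3}, so the missing case is t ≡ 1 (mod 4); write t = 4a+1.
Then (4a+1)^4 + 2(4a+1)^3 - 13(4a+1)^2 - 6(4a+1) + 8 = 256a^4 + 384a^3 - 16a^2 - 88a - 8 = 4(64a^4 + 96a^3 - 4a^2 - 22a - 2).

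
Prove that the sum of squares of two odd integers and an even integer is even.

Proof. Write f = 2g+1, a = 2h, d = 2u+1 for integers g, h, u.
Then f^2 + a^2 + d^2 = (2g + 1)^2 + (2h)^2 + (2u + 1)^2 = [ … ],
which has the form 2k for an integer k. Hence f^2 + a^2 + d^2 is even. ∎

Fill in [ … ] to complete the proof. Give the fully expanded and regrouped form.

2(2g^2 + 2g + 2h^2 + 2u^2 + 2u + 1)

(2g + 1)^2 + (2h)^2 + (2u + 1)^2 = 4g^2 + 4g + 4h^2 + 4u^2 + 4u + 2
= 2(2g^2 + 2g + 2h^2 + 2u^2 + 2u + 1).
Since 2g^2 + 2g + 2h^2 + 2u^2 + 2u + 1 is an integer, the sum of squares is of the form 2k for an integer k.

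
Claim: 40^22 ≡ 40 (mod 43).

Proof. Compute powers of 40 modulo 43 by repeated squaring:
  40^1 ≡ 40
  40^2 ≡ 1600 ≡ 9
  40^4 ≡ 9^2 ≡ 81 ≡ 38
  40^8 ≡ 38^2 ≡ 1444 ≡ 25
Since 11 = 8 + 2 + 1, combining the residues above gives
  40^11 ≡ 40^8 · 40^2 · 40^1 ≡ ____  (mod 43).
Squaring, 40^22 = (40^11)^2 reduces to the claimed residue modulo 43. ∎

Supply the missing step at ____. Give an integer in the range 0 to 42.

40^8 · 40^2 · 40^1 ≡ 25 · 9 · 40 = 9000.
9000 mod 43 = 13, so 40^11 ≡ 13 (mod 43).

13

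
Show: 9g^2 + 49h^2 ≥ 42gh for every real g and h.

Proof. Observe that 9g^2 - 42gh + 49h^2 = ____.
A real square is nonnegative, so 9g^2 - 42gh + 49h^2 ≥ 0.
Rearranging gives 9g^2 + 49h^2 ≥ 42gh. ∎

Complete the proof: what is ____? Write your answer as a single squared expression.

(3g - 7h)^2

9g^2 - 42gh + 49h^2 is a perfect-square trinomial: the outer terms are (3g)^2 and (7h)^2, and the cross term is -2·3g·7h.
So 9g^2 - 42gh + 49h^2 = (3g - 7h)^2 ≥ 0.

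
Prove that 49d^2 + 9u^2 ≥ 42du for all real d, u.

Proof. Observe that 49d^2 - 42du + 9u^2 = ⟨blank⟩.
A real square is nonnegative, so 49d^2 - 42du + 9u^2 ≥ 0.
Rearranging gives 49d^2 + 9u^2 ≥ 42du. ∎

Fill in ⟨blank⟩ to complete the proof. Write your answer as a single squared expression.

(7d - 3u)^2

49d^2 - 42du + 9u^2 is a perfect-square trinomial: the outer terms are (7d)^2 and (3u)^2, and the cross term is -2·7d·3u.
So 49d^2 - 42du + 9u^2 = (7d - 3u)^2 ≥ 0.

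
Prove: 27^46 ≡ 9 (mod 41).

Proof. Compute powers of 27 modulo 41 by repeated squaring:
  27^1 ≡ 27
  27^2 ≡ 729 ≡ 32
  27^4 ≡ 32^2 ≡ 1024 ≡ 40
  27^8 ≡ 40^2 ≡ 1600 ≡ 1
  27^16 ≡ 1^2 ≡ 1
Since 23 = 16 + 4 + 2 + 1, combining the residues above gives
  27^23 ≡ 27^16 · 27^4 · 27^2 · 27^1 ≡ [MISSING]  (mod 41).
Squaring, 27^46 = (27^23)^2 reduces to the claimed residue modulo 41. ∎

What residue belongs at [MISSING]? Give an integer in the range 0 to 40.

27^16 · 27^4 · 27^2 · 27^1 ≡ 1 · 40 · 32 · 27 = 34560.
34560 mod 41 = 38, so 27^23 ≡ 38 (mod 41).

38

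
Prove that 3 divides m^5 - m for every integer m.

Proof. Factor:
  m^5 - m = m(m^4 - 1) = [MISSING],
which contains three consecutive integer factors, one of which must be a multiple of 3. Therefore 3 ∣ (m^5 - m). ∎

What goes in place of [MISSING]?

(m - 1)m(m + 1)(m^2 + 1)

m^4 - 1 = (m^2 - 1)(m^2 + 1), and m^2 - 1 = (m-1)(m+1).
So m(m^4 - 1) = (m - 1)m(m + 1)(m^2 + 1).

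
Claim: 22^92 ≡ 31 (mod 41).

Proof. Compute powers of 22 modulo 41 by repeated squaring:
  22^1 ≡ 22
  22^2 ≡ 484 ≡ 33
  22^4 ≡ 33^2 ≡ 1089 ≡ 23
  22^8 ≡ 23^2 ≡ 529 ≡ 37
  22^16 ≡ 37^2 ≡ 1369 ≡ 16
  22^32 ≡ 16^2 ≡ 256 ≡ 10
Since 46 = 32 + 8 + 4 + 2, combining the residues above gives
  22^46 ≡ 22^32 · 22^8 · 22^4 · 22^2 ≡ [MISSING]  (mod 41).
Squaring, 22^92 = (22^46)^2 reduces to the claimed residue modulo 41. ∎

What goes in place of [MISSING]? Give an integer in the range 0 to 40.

21

Multiply the listed residues: 10 · 37 · 23 · 33 = 370 → 8510 → 280830.
Reducing modulo 41: 280830 = 6849·41 + 21, so 22^46 ≡ 21.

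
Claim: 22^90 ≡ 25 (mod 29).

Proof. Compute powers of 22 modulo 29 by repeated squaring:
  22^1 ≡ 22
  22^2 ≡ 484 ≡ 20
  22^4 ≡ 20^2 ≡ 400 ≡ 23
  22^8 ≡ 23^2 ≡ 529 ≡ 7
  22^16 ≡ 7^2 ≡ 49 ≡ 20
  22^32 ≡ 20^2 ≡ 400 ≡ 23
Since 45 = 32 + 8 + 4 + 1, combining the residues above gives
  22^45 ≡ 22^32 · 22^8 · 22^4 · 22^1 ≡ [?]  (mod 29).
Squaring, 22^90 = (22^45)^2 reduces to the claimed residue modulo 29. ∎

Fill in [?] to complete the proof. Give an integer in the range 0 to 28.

Multiply the listed residues: 23 · 7 · 23 · 22 = 161 → 3703 → 81466.
Reducing modulo 29: 81466 = 2809·29 + 5, so 22^45 ≡ 5.

5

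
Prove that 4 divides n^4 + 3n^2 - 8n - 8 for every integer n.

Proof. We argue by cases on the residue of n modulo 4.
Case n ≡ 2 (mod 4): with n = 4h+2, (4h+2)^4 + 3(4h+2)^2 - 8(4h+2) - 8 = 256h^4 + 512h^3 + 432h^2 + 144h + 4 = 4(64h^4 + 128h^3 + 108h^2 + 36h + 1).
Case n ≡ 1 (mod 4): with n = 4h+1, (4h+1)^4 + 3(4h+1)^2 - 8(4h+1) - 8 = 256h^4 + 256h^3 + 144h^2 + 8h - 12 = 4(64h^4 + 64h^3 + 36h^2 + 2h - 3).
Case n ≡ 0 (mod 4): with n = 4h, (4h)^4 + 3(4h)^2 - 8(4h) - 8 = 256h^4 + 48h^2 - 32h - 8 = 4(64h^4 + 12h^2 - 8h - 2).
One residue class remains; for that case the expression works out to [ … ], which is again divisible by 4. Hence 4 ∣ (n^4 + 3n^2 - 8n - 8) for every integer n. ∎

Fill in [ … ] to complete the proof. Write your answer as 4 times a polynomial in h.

Only n ≡ 3 (mod 4) is unaccounted for. Put n = 4h+3:
(4h+3)^4 + 3(4h+3)^2 - 8(4h+3) - 8 expands to 256h^4 + 768h^3 + 912h^2 + 472h + 76,
and factoring out 4 leaves 4(64h^4 + 192h^3 + 228h^2 + 118h + 19).

4(64h^4 + 192h^3 + 228h^2 + 118h + 19)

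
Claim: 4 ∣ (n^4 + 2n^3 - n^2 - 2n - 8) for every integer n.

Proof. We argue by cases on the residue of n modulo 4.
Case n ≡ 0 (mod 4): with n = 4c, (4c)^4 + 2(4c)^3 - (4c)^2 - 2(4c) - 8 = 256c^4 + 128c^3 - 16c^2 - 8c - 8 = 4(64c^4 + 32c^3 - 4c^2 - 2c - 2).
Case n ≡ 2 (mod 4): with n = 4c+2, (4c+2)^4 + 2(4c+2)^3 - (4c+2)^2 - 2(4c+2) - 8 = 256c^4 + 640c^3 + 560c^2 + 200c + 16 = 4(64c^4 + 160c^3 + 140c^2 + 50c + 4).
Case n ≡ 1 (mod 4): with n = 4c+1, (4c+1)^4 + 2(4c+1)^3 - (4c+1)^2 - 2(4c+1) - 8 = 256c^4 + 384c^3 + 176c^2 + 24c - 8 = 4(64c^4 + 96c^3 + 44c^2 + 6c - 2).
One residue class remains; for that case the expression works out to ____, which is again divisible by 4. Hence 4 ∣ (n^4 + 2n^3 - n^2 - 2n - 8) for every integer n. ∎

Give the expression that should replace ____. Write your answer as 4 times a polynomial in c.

4(64c^4 + 224c^3 + 284c^2 + 154c + 28)

The residues treated are {0, 2, 1}, so the missing case is n ≡ 3 (mod 4); write n = 4c+3.
Then (4c+3)^4 + 2(4c+3)^3 - (4c+3)^2 - 2(4c+3) - 8 = 256c^4 + 896c^3 + 1136c^2 + 616c + 112 = 4(64c^4 + 224c^3 + 284c^2 + 154c + 28).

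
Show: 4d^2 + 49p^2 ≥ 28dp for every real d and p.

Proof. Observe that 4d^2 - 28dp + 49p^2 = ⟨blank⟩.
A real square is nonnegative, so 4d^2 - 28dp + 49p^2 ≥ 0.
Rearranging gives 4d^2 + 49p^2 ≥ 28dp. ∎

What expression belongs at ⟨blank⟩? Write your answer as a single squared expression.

4d^2 - 28dp + 49p^2 is a perfect-square trinomial: the outer terms are (2d)^2 and (7p)^2, and the cross term is -2·2d·7p.
So 4d^2 - 28dp + 49p^2 = (2d - 7p)^2 ≥ 0.

(2d - 7p)^2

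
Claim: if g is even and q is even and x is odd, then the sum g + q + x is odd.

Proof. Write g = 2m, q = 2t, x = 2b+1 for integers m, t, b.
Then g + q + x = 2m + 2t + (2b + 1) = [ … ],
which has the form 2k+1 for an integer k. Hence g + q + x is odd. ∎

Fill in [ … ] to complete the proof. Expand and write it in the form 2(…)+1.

Expanding: 2m + 2t + (2b + 1) = 2b + 2m + 2t + 1.
Every term except the constant is even, so this is 2(b + m + t) + 1,
and b + m + t ∈ ℤ gives the required form.

2(b + m + t) + 1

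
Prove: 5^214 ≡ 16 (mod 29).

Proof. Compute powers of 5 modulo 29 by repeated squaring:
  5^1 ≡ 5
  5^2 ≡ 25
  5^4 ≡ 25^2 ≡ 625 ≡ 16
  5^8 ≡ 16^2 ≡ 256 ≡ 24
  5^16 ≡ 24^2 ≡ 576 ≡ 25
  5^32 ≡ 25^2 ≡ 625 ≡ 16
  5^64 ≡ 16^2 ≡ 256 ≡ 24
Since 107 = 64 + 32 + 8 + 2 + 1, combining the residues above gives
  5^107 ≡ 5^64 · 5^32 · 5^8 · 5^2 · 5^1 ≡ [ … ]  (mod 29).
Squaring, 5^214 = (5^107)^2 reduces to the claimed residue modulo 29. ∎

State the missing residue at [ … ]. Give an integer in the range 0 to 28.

5^64 · 5^32 · 5^8 · 5^2 · 5^1 ≡ 24 · 16 · 24 · 25 · 5 = 1152000.
1152000 mod 29 = 4, so 5^107 ≡ 4 (mod 29).

4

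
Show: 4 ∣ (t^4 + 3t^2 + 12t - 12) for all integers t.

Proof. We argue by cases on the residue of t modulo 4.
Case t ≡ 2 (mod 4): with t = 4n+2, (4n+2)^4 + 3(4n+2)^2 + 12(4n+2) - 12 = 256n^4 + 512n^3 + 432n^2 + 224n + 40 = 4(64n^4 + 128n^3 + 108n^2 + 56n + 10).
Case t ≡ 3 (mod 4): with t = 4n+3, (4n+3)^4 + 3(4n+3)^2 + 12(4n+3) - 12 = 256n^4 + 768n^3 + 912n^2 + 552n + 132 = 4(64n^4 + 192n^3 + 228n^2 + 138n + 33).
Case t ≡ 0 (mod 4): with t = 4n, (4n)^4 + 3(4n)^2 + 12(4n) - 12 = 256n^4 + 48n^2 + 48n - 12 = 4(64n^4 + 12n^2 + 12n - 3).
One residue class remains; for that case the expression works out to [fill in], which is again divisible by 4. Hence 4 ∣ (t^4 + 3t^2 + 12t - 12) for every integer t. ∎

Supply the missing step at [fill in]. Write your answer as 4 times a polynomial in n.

4(64n^4 + 64n^3 + 36n^2 + 22n + 1)

Only t ≡ 1 (mod 4) is unaccounted for. Put t = 4n+1:
(4n+1)^4 + 3(4n+1)^2 + 12(4n+1) - 12 expands to 256n^4 + 256n^3 + 144n^2 + 88n + 4,
and factoring out 4 leaves 4(64n^4 + 64n^3 + 36n^2 + 22n + 1).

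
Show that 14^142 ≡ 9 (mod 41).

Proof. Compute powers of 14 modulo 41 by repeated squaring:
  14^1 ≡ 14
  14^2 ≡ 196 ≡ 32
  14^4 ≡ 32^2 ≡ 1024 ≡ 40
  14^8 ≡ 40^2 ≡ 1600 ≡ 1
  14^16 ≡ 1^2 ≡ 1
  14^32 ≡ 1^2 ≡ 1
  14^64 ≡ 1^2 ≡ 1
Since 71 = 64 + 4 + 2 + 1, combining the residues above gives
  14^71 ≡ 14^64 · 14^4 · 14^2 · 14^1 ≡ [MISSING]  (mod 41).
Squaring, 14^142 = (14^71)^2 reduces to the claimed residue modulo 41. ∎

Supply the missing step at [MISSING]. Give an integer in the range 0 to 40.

3

Multiply the listed residues: 1 · 40 · 32 · 14 = 40 → 1280 → 17920.
Reducing modulo 41: 17920 = 437·41 + 3, so 14^71 ≡ 3.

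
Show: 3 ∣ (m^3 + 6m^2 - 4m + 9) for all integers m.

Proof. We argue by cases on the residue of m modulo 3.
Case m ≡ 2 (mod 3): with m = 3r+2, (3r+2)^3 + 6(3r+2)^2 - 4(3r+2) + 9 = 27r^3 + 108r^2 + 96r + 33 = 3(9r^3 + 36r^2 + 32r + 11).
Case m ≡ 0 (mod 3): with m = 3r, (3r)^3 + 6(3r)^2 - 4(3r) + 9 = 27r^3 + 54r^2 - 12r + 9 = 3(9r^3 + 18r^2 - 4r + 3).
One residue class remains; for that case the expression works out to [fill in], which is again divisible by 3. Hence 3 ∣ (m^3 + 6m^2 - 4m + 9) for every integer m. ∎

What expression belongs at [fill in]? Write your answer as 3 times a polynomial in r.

3(9r^3 + 27r^2 + 11r + 4)

The residues treated are {2, 0}, so the missing case is m ≡ 1 (mod 3); write m = 3r+1.
Then (3r+1)^3 + 6(3r+1)^2 - 4(3r+1) + 9 = 27r^3 + 81r^2 + 33r + 12 = 3(9r^3 + 27r^2 + 11r + 4).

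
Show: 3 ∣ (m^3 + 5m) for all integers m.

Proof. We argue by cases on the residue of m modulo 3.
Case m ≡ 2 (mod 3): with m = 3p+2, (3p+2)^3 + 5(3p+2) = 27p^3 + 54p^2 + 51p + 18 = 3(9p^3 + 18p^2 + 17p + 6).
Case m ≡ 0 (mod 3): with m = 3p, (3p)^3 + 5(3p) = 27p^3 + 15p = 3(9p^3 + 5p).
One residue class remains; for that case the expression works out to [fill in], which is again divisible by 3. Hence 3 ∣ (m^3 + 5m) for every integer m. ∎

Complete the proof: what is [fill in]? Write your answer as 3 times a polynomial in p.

3(9p^3 + 9p^2 + 8p + 2)

Only m ≡ 1 (mod 3) is unaccounted for. Put m = 3p+1:
(3p+1)^3 + 5(3p+1) expands to 27p^3 + 27p^2 + 24p + 6,
and factoring out 3 leaves 3(9p^3 + 9p^2 + 8p + 2).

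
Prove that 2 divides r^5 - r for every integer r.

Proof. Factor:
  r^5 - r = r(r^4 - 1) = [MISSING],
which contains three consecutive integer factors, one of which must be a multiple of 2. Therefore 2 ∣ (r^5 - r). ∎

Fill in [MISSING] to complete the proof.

r^4 - 1 = (r^2 - 1)(r^2 + 1), and r^2 - 1 = (r-1)(r+1).
So r(r^4 - 1) = (r - 1)r(r + 1)(r^2 + 1).

(r - 1)r(r + 1)(r^2 + 1)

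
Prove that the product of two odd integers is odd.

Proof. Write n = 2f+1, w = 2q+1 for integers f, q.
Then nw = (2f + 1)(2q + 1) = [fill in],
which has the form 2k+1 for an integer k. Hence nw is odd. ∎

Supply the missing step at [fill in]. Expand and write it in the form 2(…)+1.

(2f + 1)(2q + 1) = 4fq + 2f + 2q + 1
= 2(2fq + f + q) + 1.
Since 2fq + f + q is an integer, the product is of the form 2k+1 for an integer k.

2(2fq + f + q) + 1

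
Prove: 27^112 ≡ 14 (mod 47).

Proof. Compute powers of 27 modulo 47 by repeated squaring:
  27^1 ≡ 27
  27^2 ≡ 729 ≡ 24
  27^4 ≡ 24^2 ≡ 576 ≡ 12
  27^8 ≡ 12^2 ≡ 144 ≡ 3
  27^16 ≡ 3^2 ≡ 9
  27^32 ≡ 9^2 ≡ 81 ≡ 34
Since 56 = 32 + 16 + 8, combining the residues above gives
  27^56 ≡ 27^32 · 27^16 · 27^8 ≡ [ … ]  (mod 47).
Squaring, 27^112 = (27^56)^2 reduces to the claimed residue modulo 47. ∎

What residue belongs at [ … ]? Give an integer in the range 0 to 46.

25

27^32 · 27^16 · 27^8 ≡ 34 · 9 · 3 = 918.
918 mod 47 = 25, so 27^56 ≡ 25 (mod 47).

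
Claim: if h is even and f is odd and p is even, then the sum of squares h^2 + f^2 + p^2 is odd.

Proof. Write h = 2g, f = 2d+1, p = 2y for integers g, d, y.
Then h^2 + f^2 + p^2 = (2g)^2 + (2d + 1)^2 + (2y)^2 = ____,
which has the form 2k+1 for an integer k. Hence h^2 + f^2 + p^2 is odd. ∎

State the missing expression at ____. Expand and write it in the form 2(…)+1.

2(2d^2 + 2d + 2g^2 + 2y^2) + 1

Expanding: (2g)^2 + (2d + 1)^2 + (2y)^2 = 4d^2 + 4d + 4g^2 + 4y^2 + 1.
Every term except the constant is even, so this is 2(2d^2 + 2d + 2g^2 + 2y^2) + 1,
and 2d^2 + 2d + 2g^2 + 2y^2 ∈ ℤ gives the required form.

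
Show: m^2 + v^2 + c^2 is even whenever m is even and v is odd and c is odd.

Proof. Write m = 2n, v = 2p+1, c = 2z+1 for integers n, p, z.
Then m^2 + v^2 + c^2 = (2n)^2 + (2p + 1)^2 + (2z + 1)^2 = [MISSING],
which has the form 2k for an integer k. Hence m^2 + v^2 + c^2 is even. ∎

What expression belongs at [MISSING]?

(2n)^2 + (2p + 1)^2 + (2z + 1)^2 = 4n^2 + 4p^2 + 4p + 4z^2 + 4z + 2
= 2(2n^2 + 2p^2 + 2p + 2z^2 + 2z + 1).
Since 2n^2 + 2p^2 + 2p + 2z^2 + 2z + 1 is an integer, the sum of squares is of the form 2k for an integer k.

2(2n^2 + 2p^2 + 2p + 2z^2 + 2z + 1)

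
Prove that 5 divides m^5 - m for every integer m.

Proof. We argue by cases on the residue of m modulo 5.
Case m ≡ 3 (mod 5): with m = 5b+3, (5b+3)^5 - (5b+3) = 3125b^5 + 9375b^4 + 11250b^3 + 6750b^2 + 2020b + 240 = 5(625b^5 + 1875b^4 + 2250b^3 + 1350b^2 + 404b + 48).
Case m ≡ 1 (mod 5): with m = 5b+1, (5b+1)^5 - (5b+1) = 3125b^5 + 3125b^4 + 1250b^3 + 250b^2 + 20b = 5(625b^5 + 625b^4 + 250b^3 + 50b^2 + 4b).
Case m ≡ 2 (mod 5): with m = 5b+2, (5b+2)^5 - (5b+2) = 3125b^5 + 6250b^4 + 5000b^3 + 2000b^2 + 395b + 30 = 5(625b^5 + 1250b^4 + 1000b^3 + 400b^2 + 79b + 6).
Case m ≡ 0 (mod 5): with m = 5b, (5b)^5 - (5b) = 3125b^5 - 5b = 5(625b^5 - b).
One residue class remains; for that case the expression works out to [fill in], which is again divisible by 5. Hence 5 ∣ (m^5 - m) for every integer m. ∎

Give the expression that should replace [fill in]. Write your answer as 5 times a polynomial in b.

5(625b^5 + 2500b^4 + 4000b^3 + 3200b^2 + 1279b + 204)

Only m ≡ 4 (mod 5) is unaccounted for. Put m = 5b+4:
(5b+4)^5 - (5b+4) expands to 3125b^5 + 12500b^4 + 20000b^3 + 16000b^2 + 6395b + 1020,
and factoring out 5 leaves 5(625b^5 + 2500b^4 + 4000b^3 + 3200b^2 + 1279b + 204).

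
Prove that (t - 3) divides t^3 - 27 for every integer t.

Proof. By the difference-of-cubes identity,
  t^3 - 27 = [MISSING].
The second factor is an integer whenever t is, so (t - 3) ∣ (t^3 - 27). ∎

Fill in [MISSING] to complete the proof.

Polynomial division of t^3 - 27 by t - 3 leaves remainder 0 and quotient t^2 + 3t + 9.
Hence t^3 - 27 = (t - 3)(t^2 + 3t + 9).

(t - 3)(t^2 + 3t + 9)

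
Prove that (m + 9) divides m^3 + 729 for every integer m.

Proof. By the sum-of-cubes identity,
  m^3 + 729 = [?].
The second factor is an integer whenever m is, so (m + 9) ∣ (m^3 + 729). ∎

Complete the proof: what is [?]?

(m + 9)(m^2 - 9m + 81)

Polynomial division of m^3 + 729 by m + 9 leaves remainder 0 and quotient m^2 - 9m + 81.
Hence m^3 + 729 = (m + 9)(m^2 - 9m + 81).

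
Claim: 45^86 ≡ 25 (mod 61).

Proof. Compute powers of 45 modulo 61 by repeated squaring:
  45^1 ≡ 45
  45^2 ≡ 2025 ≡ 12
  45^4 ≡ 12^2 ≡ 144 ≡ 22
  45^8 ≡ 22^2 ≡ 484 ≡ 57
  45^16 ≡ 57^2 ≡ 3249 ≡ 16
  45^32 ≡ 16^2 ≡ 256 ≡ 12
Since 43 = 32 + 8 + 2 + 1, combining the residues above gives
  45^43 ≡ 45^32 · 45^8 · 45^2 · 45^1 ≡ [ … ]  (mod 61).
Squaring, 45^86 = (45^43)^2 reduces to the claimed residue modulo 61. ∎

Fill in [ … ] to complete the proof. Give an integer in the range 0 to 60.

Multiply the listed residues: 12 · 57 · 12 · 45 = 684 → 8208 → 369360.
Reducing modulo 61: 369360 = 6055·61 + 5, so 45^43 ≡ 5.

5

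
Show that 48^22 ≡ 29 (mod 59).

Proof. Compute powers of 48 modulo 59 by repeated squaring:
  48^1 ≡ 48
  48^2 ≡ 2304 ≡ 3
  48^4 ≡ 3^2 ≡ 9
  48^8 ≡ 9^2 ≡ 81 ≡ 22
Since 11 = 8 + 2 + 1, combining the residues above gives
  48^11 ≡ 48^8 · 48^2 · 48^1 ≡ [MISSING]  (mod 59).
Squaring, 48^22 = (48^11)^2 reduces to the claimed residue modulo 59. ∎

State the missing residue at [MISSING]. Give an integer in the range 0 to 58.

41

48^8 · 48^2 · 48^1 ≡ 22 · 3 · 48 = 3168.
3168 mod 59 = 41, so 48^11 ≡ 41 (mod 59).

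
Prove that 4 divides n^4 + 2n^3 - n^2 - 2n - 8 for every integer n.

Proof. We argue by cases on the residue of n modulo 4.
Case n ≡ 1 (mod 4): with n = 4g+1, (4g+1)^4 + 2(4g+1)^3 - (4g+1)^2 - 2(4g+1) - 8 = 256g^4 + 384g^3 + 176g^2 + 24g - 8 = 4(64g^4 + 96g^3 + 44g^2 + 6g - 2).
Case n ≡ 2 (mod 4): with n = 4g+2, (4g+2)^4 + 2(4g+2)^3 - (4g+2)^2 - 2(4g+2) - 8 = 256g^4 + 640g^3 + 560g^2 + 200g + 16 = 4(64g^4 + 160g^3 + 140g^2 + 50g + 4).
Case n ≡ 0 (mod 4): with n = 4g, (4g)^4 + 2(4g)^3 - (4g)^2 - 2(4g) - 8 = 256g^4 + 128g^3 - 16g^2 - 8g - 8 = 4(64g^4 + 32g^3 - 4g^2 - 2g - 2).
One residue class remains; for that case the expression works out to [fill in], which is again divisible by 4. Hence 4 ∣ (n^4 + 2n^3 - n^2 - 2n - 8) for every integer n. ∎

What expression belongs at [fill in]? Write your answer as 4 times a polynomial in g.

4(64g^4 + 224g^3 + 284g^2 + 154g + 28)

Only n ≡ 3 (mod 4) is unaccounted for. Put n = 4g+3:
(4g+3)^4 + 2(4g+3)^3 - (4g+3)^2 - 2(4g+3) - 8 expands to 256g^4 + 896g^3 + 1136g^2 + 616g + 112,
and factoring out 4 leaves 4(64g^4 + 224g^3 + 284g^2 + 154g + 28).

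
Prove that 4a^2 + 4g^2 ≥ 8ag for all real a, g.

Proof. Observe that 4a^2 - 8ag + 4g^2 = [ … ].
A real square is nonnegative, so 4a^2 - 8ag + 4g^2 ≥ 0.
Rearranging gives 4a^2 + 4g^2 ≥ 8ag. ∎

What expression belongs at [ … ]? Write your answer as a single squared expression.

The leading and trailing coefficients are 2^2 and 2^2, and 8 = 2·2·2, so the trinomial is (2a - 2g)^2.
Hence 4a^2 - 8ag + 4g^2 ≥ 0.

(2a - 2g)^2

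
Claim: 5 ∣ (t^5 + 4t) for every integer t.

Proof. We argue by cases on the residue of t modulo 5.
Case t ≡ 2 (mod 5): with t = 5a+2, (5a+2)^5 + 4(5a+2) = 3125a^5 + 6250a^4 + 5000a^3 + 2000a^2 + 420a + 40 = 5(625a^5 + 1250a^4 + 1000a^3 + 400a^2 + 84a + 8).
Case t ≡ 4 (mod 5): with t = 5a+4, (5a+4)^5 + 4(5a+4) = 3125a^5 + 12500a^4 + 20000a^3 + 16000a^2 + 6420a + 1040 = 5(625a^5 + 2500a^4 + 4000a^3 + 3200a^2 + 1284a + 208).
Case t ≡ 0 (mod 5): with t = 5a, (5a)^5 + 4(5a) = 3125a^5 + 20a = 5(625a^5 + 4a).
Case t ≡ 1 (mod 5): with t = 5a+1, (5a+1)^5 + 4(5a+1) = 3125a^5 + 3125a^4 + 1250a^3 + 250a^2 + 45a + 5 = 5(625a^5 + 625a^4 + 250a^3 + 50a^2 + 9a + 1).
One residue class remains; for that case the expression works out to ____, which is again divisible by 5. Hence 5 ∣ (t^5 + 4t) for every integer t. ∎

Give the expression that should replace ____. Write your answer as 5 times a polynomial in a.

Only t ≡ 3 (mod 5) is unaccounted for. Put t = 5a+3:
(5a+3)^5 + 4(5a+3) expands to 3125a^5 + 9375a^4 + 11250a^3 + 6750a^2 + 2045a + 255,
and factoring out 5 leaves 5(625a^5 + 1875a^4 + 2250a^3 + 1350a^2 + 409a + 51).

5(625a^5 + 1875a^4 + 2250a^3 + 1350a^2 + 409a + 51)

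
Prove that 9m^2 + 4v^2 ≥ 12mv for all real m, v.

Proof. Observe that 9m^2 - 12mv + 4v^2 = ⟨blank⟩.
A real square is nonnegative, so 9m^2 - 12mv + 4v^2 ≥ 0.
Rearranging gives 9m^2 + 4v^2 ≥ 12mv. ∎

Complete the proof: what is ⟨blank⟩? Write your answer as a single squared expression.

(3m - 2v)^2

The leading and trailing coefficients are 3^2 and 2^2, and 12 = 2·3·2, so the trinomial is (3m - 2v)^2.
Hence 9m^2 - 12mv + 4v^2 ≥ 0.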